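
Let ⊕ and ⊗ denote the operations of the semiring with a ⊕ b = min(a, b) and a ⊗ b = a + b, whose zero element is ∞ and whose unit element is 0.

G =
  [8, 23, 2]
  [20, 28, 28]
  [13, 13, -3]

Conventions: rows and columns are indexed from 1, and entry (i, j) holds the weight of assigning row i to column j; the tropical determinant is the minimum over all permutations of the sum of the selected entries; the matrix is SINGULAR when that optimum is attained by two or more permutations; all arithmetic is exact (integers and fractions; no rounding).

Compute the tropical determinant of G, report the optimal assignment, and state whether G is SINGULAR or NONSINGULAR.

σ = (1, 2, 3): 8 + 28 + (-3) = 33
σ = (1, 3, 2): 8 + 28 + 13 = 49
σ = (2, 1, 3): 23 + 20 + (-3) = 40
σ = (2, 3, 1): 23 + 28 + 13 = 64
σ = (3, 1, 2): 2 + 20 + 13 = 35
σ = (3, 2, 1): 2 + 28 + 13 = 43
Optimal value attained by: σ = (1, 2, 3).
Answer: det⊕(G) = 33; verdict: NONSINGULAR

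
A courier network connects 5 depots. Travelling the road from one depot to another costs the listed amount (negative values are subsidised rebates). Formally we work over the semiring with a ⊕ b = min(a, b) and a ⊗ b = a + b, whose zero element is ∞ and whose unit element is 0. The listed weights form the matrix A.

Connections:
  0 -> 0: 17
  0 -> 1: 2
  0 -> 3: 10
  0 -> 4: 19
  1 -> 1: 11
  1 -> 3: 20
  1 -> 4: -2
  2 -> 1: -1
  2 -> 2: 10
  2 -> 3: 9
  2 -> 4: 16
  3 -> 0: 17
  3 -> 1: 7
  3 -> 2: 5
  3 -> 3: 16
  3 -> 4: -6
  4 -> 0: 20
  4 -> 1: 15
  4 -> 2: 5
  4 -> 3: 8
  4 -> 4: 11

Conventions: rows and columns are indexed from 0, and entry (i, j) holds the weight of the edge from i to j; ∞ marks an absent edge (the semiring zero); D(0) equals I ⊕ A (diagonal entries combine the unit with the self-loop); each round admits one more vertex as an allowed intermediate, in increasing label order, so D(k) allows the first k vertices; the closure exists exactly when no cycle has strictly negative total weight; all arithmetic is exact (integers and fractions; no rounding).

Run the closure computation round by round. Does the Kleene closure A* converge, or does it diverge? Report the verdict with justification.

D(0):
  [0, 2, ∞, 10, 19]
  [∞, 0, ∞, 20, -2]
  [∞, -1, 0, 9, 16]
  [17, 7, 5, 0, -6]
  [20, 15, 5, 8, 0]
D(1):
  [0, 2, ∞, 10, 19]
  [∞, 0, ∞, 20, -2]
  [∞, -1, 0, 9, 16]
  [17, 7, 5, 0, -6]
  [20, 15, 5, 8, 0]
D(2):
  [0, 2, ∞, 10, 0]
  [∞, 0, ∞, 20, -2]
  [∞, -1, 0, 9, -3]
  [17, 7, 5, 0, -6]
  [20, 15, 5, 8, 0]
D(3):
  [0, 2, ∞, 10, 0]
  [∞, 0, ∞, 20, -2]
  [∞, -1, 0, 9, -3]
  [17, 4, 5, 0, -6]
  [20, 4, 5, 8, 0]
D(4):
  [0, 2, 15, 10, 0]
  [37, 0, 25, 20, -2]
  [26, -1, 0, 9, -3]
  [17, 4, 5, 0, -6]
  [20, 4, 5, 8, 0]
D(5):
  [0, 2, 5, 8, 0]
  [18, 0, 3, 6, -2]
  [17, -1, 0, 5, -3]
  [14, -2, -1, 0, -6]
  [20, 4, 5, 8, 0]
Key observation: every diagonal entry stays at the unit through all rounds, so no improving cycle exists.
Answer: CONVERGES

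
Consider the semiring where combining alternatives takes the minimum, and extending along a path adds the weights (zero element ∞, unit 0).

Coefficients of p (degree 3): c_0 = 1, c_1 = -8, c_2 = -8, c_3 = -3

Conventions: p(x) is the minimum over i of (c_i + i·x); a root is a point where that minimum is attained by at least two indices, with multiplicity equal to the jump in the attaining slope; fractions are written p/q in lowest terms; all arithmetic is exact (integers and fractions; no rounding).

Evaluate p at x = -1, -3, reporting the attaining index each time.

p(-1) = min(1+0·(-1)=1, -8+1·(-1)=-9, -8+2·(-1)=-10, -3+3·(-1)=-6) = -10 (attained by i=2)
p(-3) = min(1+0·(-3)=1, -8+1·(-3)=-11, -8+2·(-3)=-14, -3+3·(-3)=-12) = -14 (attained by i=2)
Answer: p(-1) = -10; p(-3) = -14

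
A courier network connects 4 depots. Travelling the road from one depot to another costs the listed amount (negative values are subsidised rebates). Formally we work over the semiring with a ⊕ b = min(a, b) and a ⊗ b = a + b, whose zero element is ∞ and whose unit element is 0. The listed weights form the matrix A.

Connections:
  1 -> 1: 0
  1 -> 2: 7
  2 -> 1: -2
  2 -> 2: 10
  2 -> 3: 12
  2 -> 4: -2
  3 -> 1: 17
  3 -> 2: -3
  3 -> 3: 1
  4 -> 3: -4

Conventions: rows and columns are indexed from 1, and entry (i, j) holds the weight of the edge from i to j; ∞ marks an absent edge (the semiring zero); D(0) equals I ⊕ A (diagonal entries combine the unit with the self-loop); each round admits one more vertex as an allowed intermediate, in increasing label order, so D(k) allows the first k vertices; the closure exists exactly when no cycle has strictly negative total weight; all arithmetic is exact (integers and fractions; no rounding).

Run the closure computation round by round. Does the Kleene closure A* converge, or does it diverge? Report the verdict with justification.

D(0):
  [0, 7, ∞, ∞]
  [-2, 0, 12, -2]
  [17, -3, 0, ∞]
  [∞, ∞, -4, 0]
D(1):
  [0, 7, ∞, ∞]
  [-2, 0, 12, -2]
  [17, -3, 0, ∞]
  [∞, ∞, -4, 0]
D(2):
  [0, 7, 19, 5]
  [-2, 0, 12, -2]
  [-5, -3, 0, -5]
  [∞, ∞, -4, 0]
Detection: at round 3, diagonal entry (4, 4) turns strictly negative.
Key observation: the cycle 4->3->2->4 has total weight (-4) + (-3) + (-2), which is strictly negative.
Answer: DIVERGES — negative cycle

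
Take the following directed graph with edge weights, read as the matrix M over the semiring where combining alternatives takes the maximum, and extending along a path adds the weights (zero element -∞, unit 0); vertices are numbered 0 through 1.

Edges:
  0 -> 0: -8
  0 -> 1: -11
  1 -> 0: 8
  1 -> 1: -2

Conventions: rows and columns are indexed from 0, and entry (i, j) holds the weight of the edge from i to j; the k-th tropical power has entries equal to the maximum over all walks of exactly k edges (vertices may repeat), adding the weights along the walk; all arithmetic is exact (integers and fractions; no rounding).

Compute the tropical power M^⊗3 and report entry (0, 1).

M^⊗2:
  [-3, -13]
  [6, -3]
M^⊗3:
  [-5, -14]
  [5, -5]
Key observation: the optimum is the walk 0->1->0->1, with weight (-11) + 8 + (-11) = -14.
Optimal value attained by: walk 0->1->0->1.
Answer: (M^⊗3)[0][1] = -14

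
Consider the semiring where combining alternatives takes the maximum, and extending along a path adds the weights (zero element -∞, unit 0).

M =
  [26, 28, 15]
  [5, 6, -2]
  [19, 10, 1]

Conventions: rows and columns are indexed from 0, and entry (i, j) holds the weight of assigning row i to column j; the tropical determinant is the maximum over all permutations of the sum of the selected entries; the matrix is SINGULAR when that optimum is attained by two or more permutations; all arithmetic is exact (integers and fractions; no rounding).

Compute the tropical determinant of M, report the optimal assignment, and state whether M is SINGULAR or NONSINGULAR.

σ = (0, 1, 2): 26 + 6 + 1 = 33
σ = (0, 2, 1): 26 + (-2) + 10 = 34
σ = (1, 0, 2): 28 + 5 + 1 = 34
σ = (1, 2, 0): 28 + (-2) + 19 = 45
σ = (2, 0, 1): 15 + 5 + 10 = 30
σ = (2, 1, 0): 15 + 6 + 19 = 40
Optimal value attained by: σ = (1, 2, 0).
Answer: det⊕(M) = 45; verdict: NONSINGULAR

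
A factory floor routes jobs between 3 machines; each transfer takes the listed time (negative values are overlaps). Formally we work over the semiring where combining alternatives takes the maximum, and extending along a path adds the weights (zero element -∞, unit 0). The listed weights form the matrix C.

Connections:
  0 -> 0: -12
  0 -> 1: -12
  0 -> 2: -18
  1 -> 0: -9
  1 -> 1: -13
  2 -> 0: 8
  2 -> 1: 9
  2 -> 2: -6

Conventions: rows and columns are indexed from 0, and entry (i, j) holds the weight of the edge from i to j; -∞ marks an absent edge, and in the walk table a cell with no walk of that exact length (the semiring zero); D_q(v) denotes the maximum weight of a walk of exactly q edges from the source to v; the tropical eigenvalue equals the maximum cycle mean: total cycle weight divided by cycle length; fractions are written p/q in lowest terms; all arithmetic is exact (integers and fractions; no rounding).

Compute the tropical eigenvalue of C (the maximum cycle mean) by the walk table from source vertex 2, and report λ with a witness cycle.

q=0: [-∞, -∞, 0]
q=1: [8, 9, -6]
q=2: [2, 3, -10]
q=3: [-2, -1, -16]
Optimal cycle mean attained by: cycle 0->2->0, total (-18) + 8, length 2.
Answer: λ = -5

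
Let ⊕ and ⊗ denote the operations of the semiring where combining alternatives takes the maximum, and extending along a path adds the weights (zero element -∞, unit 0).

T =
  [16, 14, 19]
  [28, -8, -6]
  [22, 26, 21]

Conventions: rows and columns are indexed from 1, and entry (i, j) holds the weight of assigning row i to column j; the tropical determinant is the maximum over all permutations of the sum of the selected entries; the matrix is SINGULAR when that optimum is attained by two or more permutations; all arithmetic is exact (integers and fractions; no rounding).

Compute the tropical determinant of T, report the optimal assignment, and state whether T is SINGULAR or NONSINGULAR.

σ = (1, 2, 3): 16 + (-8) + 21 = 29
σ = (1, 3, 2): 16 + (-6) + 26 = 36
σ = (2, 1, 3): 14 + 28 + 21 = 63
σ = (2, 3, 1): 14 + (-6) + 22 = 30
σ = (3, 1, 2): 19 + 28 + 26 = 73
σ = (3, 2, 1): 19 + (-8) + 22 = 33
Optimal value attained by: σ = (3, 1, 2).
Answer: det⊕(T) = 73; verdict: NONSINGULAR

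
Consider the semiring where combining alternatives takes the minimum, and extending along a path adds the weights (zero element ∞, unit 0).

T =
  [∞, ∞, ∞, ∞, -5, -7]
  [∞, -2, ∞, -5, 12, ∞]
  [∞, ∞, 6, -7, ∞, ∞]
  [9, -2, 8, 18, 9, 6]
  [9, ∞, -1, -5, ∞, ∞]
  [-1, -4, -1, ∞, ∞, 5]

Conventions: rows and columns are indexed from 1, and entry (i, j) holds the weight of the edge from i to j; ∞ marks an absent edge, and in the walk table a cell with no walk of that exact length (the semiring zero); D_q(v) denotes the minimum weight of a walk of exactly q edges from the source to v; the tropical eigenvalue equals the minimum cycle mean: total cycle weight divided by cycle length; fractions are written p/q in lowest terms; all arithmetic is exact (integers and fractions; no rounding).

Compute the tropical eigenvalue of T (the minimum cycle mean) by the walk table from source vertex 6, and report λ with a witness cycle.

q=0: [∞, ∞, ∞, ∞, ∞, 0]
q=1: [-1, -4, -1, ∞, ∞, 5]
q=2: [4, -6, 4, -9, -6, -8]
q=3: [-9, -12, -9, -11, -1, -3]
q=4: [-4, -14, -4, -17, -14, -16]
q=5: [-17, -20, -17, -19, -9, -11]
q=6: [-12, -22, -12, -25, -22, -24]
Optimal cycle mean attained by: cycle 1->6->1, total (-7) + (-1), length 2.
Answer: λ = -4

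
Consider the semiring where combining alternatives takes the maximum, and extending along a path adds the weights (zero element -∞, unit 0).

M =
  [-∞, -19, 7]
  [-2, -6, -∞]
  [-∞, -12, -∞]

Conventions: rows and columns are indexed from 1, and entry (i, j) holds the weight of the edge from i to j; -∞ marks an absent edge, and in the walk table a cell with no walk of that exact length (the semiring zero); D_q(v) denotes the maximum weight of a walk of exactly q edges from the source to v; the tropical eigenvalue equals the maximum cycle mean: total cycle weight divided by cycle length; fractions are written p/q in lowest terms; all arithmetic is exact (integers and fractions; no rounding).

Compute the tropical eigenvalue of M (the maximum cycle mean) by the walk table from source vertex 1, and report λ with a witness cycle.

q=0: [0, -∞, -∞]
q=1: [-∞, -19, 7]
q=2: [-21, -5, -∞]
q=3: [-7, -11, -14]
Optimal cycle mean attained by: cycle 1->3->2->1, total 7 + (-12) + (-2), length 3.
Answer: λ = -7/3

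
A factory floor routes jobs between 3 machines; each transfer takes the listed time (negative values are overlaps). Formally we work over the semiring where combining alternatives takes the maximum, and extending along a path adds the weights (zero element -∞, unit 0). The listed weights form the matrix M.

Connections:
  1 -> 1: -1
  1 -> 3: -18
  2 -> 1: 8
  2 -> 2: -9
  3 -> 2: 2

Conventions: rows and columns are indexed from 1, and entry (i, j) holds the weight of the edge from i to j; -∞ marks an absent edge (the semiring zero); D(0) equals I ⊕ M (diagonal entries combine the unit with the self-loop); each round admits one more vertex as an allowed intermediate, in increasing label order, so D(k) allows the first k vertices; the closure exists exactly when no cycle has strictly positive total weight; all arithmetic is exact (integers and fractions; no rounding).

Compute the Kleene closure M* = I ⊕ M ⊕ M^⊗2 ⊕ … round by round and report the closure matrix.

D(0):
  [0, -∞, -18]
  [8, 0, -∞]
  [-∞, 2, 0]
D(1):
  [0, -∞, -18]
  [8, 0, -10]
  [-∞, 2, 0]
D(2):
  [0, -∞, -18]
  [8, 0, -10]
  [10, 2, 0]
D(3):
  [0, -16, -18]
  [8, 0, -10]
  [10, 2, 0]
Answer: M* = [[0, -16, -18], [8, 0, -10], [10, 2, 0]]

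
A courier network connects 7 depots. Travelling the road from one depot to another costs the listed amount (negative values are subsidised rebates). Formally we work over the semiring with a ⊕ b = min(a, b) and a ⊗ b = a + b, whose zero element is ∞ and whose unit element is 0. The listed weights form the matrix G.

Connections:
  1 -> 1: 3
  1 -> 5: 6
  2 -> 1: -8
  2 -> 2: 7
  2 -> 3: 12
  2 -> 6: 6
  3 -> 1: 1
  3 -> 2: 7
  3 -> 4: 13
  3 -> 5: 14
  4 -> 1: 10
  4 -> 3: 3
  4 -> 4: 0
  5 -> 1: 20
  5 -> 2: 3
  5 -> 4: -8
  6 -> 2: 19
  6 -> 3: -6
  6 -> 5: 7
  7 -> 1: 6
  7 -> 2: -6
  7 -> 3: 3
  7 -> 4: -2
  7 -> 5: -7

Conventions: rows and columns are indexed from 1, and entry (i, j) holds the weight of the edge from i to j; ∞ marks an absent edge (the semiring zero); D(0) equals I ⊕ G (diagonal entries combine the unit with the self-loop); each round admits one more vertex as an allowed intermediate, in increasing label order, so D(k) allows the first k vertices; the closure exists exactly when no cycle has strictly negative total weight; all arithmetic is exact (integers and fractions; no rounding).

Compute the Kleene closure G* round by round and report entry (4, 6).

D(0):
  [0, ∞, ∞, ∞, 6, ∞, ∞]
  [-8, 0, 12, ∞, ∞, 6, ∞]
  [1, 7, 0, 13, 14, ∞, ∞]
  [10, ∞, 3, 0, ∞, ∞, ∞]
  [20, 3, ∞, -8, 0, ∞, ∞]
  [∞, 19, -6, ∞, 7, 0, ∞]
  [6, -6, 3, -2, -7, ∞, 0]
D(1):
  [0, ∞, ∞, ∞, 6, ∞, ∞]
  [-8, 0, 12, ∞, -2, 6, ∞]
  [1, 7, 0, 13, 7, ∞, ∞]
  [10, ∞, 3, 0, 16, ∞, ∞]
  [20, 3, ∞, -8, 0, ∞, ∞]
  [∞, 19, -6, ∞, 7, 0, ∞]
  [6, -6, 3, -2, -7, ∞, 0]
D(2):
  [0, ∞, ∞, ∞, 6, ∞, ∞]
  [-8, 0, 12, ∞, -2, 6, ∞]
  [-1, 7, 0, 13, 5, 13, ∞]
  [10, ∞, 3, 0, 16, ∞, ∞]
  [-5, 3, 15, -8, 0, 9, ∞]
  [11, 19, -6, ∞, 7, 0, ∞]
  [-14, -6, 3, -2, -8, 0, 0]
D(3):
  [0, ∞, ∞, ∞, 6, ∞, ∞]
  [-8, 0, 12, 25, -2, 6, ∞]
  [-1, 7, 0, 13, 5, 13, ∞]
  [2, 10, 3, 0, 8, 16, ∞]
  [-5, 3, 15, -8, 0, 9, ∞]
  [-7, 1, -6, 7, -1, 0, ∞]
  [-14, -6, 3, -2, -8, 0, 0]
D(4):
  [0, ∞, ∞, ∞, 6, ∞, ∞]
  [-8, 0, 12, 25, -2, 6, ∞]
  [-1, 7, 0, 13, 5, 13, ∞]
  [2, 10, 3, 0, 8, 16, ∞]
  [-6, 2, -5, -8, 0, 8, ∞]
  [-7, 1, -6, 7, -1, 0, ∞]
  [-14, -6, 1, -2, -8, 0, 0]
D(5):
  [0, 8, 1, -2, 6, 14, ∞]
  [-8, 0, -7, -10, -2, 6, ∞]
  [-1, 7, 0, -3, 5, 13, ∞]
  [2, 10, 3, 0, 8, 16, ∞]
  [-6, 2, -5, -8, 0, 8, ∞]
  [-7, 1, -6, -9, -1, 0, ∞]
  [-14, -6, -13, -16, -8, 0, 0]
D(6):
  [0, 8, 1, -2, 6, 14, ∞]
  [-8, 0, -7, -10, -2, 6, ∞]
  [-1, 7, 0, -3, 5, 13, ∞]
  [2, 10, 3, 0, 8, 16, ∞]
  [-6, 2, -5, -8, 0, 8, ∞]
  [-7, 1, -6, -9, -1, 0, ∞]
  [-14, -6, -13, -16, -8, 0, 0]
D(7):
  [0, 8, 1, -2, 6, 14, ∞]
  [-8, 0, -7, -10, -2, 6, ∞]
  [-1, 7, 0, -3, 5, 13, ∞]
  [2, 10, 3, 0, 8, 16, ∞]
  [-6, 2, -5, -8, 0, 8, ∞]
  [-7, 1, -6, -9, -1, 0, ∞]
  [-14, -6, -13, -16, -8, 0, 0]
Answer: G*[4][6] = 16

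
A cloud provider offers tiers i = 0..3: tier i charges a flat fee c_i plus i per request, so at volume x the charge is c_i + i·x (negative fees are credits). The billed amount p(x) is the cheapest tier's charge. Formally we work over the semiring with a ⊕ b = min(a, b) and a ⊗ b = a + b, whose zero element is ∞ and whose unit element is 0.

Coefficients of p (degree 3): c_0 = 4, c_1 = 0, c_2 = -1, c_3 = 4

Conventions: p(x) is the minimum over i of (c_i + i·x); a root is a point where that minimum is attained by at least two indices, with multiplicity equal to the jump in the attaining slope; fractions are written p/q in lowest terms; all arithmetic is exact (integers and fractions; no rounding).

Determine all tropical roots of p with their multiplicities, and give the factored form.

hull edge (i=0, c=4) to (i=1, c=0): slope -4, span 1
hull edge (i=1, c=0) to (i=2, c=-1): slope -1, span 1
hull edge (i=2, c=-1) to (i=3, c=4): slope 5, span 1
Factored form: p(x) = 4 ⊗ (x ⊕ (-5)) ⊗ (x ⊕ 1) ⊗ (x ⊕ 4)
Answer: roots = -5 (mult 1), 1 (mult 1), 4 (mult 1)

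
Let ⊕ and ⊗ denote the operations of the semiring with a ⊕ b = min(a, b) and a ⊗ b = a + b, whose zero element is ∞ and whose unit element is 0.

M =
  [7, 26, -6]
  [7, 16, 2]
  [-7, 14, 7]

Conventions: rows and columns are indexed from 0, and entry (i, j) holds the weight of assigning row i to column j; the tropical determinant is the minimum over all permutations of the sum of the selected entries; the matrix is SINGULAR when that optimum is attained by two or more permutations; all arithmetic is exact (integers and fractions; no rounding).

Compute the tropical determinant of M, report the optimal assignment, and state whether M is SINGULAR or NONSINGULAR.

σ = (0, 1, 2): 7 + 16 + 7 = 30
σ = (0, 2, 1): 7 + 2 + 14 = 23
σ = (1, 0, 2): 26 + 7 + 7 = 40
σ = (1, 2, 0): 26 + 2 + (-7) = 21
σ = (2, 0, 1): (-6) + 7 + 14 = 15
σ = (2, 1, 0): (-6) + 16 + (-7) = 3
Optimal value attained by: σ = (2, 1, 0).
Answer: det⊕(M) = 3; verdict: NONSINGULAR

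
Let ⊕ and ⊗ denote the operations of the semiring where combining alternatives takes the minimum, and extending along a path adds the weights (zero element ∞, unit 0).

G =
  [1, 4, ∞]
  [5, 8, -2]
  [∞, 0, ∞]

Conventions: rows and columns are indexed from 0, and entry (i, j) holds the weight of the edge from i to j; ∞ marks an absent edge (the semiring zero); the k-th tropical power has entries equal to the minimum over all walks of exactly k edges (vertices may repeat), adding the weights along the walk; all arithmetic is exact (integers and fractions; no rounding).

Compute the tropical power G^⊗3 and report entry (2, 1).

G^⊗2:
  [2, 5, 2]
  [6, -2, 6]
  [5, 8, -2]
G^⊗3:
  [3, 2, 3]
  [3, 6, -4]
  [6, -2, 6]
Key observation: the optimum is the walk 2->1->2->1, with weight 0 + (-2) + 0 = -2.
Optimal value attained by: walk 2->1->2->1.
Answer: (G^⊗3)[2][1] = -2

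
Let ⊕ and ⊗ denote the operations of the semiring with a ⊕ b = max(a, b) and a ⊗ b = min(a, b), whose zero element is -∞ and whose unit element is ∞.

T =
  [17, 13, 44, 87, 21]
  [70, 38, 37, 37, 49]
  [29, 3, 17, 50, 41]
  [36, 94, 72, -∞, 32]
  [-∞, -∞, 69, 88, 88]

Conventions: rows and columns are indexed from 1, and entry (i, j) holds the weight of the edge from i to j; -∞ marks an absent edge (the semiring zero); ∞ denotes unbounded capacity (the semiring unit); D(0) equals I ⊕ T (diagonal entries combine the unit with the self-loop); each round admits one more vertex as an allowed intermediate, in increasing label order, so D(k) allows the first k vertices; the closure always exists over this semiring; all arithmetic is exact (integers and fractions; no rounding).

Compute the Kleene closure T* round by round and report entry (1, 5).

D(0):
  [∞, 13, 44, 87, 21]
  [70, ∞, 37, 37, 49]
  [29, 3, ∞, 50, 41]
  [36, 94, 72, ∞, 32]
  [-∞, -∞, 69, 88, ∞]
D(1):
  [∞, 13, 44, 87, 21]
  [70, ∞, 44, 70, 49]
  [29, 13, ∞, 50, 41]
  [36, 94, 72, ∞, 32]
  [-∞, -∞, 69, 88, ∞]
D(2):
  [∞, 13, 44, 87, 21]
  [70, ∞, 44, 70, 49]
  [29, 13, ∞, 50, 41]
  [70, 94, 72, ∞, 49]
  [-∞, -∞, 69, 88, ∞]
D(3):
  [∞, 13, 44, 87, 41]
  [70, ∞, 44, 70, 49]
  [29, 13, ∞, 50, 41]
  [70, 94, 72, ∞, 49]
  [29, 13, 69, 88, ∞]
D(4):
  [∞, 87, 72, 87, 49]
  [70, ∞, 70, 70, 49]
  [50, 50, ∞, 50, 49]
  [70, 94, 72, ∞, 49]
  [70, 88, 72, 88, ∞]
D(5):
  [∞, 87, 72, 87, 49]
  [70, ∞, 70, 70, 49]
  [50, 50, ∞, 50, 49]
  [70, 94, 72, ∞, 49]
  [70, 88, 72, 88, ∞]
Answer: T*[1][5] = 49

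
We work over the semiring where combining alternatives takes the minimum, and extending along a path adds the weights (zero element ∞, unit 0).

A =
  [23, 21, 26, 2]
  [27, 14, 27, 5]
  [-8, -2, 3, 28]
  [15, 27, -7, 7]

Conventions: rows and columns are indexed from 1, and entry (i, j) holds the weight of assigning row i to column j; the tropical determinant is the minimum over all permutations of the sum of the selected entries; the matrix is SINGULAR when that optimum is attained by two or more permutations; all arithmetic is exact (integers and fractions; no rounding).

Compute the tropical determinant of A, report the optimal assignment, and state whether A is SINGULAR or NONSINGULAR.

σ = (1, 2, 3, 4): 23 + 14 + 3 + 7 = 47
σ = (1, 2, 4, 3): 23 + 14 + 28 + (-7) = 58
σ = (1, 3, 2, 4): 23 + 27 + (-2) + 7 = 55
σ = (1, 3, 4, 2): 23 + 27 + 28 + 27 = 105
σ = (1, 4, 2, 3): 23 + 5 + (-2) + (-7) = 19
σ = (1, 4, 3, 2): 23 + 5 + 3 + 27 = 58
σ = (2, 1, 3, 4): 21 + 27 + 3 + 7 = 58
σ = (2, 1, 4, 3): 21 + 27 + 28 + (-7) = 69
σ = (2, 3, 1, 4): 21 + 27 + (-8) + 7 = 47
σ = (2, 3, 4, 1): 21 + 27 + 28 + 15 = 91
σ = (2, 4, 1, 3): 21 + 5 + (-8) + (-7) = 11
σ = (2, 4, 3, 1): 21 + 5 + 3 + 15 = 44
σ = (3, 1, 2, 4): 26 + 27 + (-2) + 7 = 58
σ = (3, 1, 4, 2): 26 + 27 + 28 + 27 = 108
σ = (3, 2, 1, 4): 26 + 14 + (-8) + 7 = 39
σ = (3, 2, 4, 1): 26 + 14 + 28 + 15 = 83
σ = (3, 4, 1, 2): 26 + 5 + (-8) + 27 = 50
σ = (3, 4, 2, 1): 26 + 5 + (-2) + 15 = 44
σ = (4, 1, 2, 3): 2 + 27 + (-2) + (-7) = 20
σ = (4, 1, 3, 2): 2 + 27 + 3 + 27 = 59
σ = (4, 2, 1, 3): 2 + 14 + (-8) + (-7) = 1
σ = (4, 2, 3, 1): 2 + 14 + 3 + 15 = 34
σ = (4, 3, 1, 2): 2 + 27 + (-8) + 27 = 48
σ = (4, 3, 2, 1): 2 + 27 + (-2) + 15 = 42
Optimal value attained by: σ = (4, 2, 1, 3).
Answer: det⊕(A) = 1; verdict: NONSINGULAR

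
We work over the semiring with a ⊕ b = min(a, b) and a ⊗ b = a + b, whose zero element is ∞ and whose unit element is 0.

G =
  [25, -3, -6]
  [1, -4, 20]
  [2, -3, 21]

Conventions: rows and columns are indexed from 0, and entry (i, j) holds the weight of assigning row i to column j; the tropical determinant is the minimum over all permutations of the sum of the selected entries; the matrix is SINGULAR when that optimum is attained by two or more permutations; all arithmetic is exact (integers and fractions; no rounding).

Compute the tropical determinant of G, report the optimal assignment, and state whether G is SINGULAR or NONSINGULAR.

σ = (0, 1, 2): 25 + (-4) + 21 = 42
σ = (0, 2, 1): 25 + 20 + (-3) = 42
σ = (1, 0, 2): (-3) + 1 + 21 = 19
σ = (1, 2, 0): (-3) + 20 + 2 = 19
σ = (2, 0, 1): (-6) + 1 + (-3) = -8
σ = (2, 1, 0): (-6) + (-4) + 2 = -8
Optimal value attained by: σ = (2, 0, 1).
Answer: det⊕(G) = -8; verdict: SINGULAR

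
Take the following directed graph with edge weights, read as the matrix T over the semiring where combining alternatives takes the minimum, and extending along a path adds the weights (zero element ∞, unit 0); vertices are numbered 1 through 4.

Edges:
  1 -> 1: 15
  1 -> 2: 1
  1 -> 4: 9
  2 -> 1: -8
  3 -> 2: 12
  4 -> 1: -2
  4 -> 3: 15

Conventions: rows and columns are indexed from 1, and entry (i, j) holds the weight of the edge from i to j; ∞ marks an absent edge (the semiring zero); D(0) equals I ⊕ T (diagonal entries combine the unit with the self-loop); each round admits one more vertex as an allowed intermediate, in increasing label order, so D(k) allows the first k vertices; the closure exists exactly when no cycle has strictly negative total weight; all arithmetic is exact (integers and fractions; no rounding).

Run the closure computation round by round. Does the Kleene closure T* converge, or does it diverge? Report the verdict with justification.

D(0):
  [0, 1, ∞, 9]
  [-8, 0, ∞, ∞]
  [∞, 12, 0, ∞]
  [-2, ∞, 15, 0]
Detection: at round 1, diagonal entry (2, 2) turns strictly negative.
Key observation: the cycle 2->1->2 has total weight (-8) + 1, which is strictly negative.
Answer: DIVERGES — negative cycle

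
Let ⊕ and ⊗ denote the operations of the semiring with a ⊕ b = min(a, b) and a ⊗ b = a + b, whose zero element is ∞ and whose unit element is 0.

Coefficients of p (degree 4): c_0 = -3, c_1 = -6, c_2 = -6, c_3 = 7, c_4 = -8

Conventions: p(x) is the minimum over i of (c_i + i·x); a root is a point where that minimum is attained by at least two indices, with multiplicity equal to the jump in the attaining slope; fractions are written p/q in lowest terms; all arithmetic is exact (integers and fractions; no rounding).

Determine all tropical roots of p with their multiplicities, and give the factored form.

hull edge (i=0, c=-3) to (i=1, c=-6): slope -3, span 1
hull edge (i=1, c=-6) to (i=4, c=-8): slope -2/3, span 3
Factored form: p(x) = -8 ⊗ (x ⊕ 2/3) ⊗ (x ⊕ 2/3) ⊗ (x ⊕ 2/3) ⊗ (x ⊕ 3)
Answer: roots = 2/3 (mult 3), 3 (mult 1)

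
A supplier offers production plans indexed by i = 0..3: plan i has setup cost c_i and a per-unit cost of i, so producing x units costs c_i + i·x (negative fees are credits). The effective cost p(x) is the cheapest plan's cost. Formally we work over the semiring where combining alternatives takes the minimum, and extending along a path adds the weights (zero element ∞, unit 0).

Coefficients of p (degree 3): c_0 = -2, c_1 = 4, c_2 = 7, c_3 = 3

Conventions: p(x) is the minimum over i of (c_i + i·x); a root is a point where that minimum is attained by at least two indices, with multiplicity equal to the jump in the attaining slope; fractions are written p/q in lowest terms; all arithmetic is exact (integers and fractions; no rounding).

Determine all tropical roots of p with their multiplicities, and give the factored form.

hull edge (i=0, c=-2) to (i=3, c=3): slope 5/3, span 3
Factored form: p(x) = 3 ⊗ (x ⊕ (-5/3)) ⊗ (x ⊕ (-5/3)) ⊗ (x ⊕ (-5/3))
Answer: roots = -5/3 (mult 3)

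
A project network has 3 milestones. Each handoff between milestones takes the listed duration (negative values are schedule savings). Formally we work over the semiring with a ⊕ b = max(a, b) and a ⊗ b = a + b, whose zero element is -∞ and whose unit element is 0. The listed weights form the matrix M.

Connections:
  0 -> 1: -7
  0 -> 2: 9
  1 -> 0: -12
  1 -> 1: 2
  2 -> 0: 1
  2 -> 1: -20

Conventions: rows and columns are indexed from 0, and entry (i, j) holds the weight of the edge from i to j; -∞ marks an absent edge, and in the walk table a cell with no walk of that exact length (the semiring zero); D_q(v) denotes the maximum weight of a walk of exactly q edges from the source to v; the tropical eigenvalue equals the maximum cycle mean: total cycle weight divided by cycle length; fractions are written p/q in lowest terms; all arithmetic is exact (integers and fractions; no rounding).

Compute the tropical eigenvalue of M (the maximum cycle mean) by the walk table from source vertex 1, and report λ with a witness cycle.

q=0: [-∞, 0, -∞]
q=1: [-12, 2, -∞]
q=2: [-10, 4, -3]
q=3: [-2, 6, -1]
Optimal cycle mean attained by: cycle 0->2->0, total 9 + 1, length 2.
Answer: λ = 5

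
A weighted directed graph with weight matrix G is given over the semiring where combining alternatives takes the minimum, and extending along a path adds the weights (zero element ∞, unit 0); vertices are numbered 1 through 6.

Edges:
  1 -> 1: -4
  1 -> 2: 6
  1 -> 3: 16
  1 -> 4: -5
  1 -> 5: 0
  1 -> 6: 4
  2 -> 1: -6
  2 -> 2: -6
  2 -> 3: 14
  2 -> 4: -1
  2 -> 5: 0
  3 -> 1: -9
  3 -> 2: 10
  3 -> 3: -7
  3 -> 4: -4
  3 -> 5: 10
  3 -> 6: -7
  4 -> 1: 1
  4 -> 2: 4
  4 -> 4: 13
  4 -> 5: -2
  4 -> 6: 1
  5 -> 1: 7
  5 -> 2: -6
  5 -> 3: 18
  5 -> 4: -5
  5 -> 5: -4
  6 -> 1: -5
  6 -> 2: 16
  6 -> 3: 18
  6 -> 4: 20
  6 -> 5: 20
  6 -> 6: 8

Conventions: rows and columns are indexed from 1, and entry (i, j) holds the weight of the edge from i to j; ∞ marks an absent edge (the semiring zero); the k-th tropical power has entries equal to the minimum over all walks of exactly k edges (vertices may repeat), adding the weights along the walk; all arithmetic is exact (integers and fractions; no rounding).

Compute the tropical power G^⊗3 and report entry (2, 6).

G^⊗2:
  [-8, -6, 9, -9, -7, -4]
  [-12, -12, 7, -11, -6, -2]
  [-16, -3, -14, -14, -9, -14]
  [-4, -8, 16, -7, -6, 5]
  [-12, -12, 8, -9, -8, -4]
  [-9, 1, 11, -10, -5, -1]
G^⊗3:
  [-12, -13, 2, -13, -11, -8]
  [-18, -18, 0, -17, -13, -10]
  [-23, -15, -21, -21, -16, -21]
  [-14, -14, 6, -11, -10, -6]
  [-18, -18, 1, -17, -12, -8]
  [-13, -11, 4, -14, -12, -9]
Key observation: the optimum is the walk 2->1->4->6, with weight (-6) + (-5) + 1 = -10.
Optimal value attained by: walk 2->1->4->6.
Answer: (G^⊗3)[2][6] = -10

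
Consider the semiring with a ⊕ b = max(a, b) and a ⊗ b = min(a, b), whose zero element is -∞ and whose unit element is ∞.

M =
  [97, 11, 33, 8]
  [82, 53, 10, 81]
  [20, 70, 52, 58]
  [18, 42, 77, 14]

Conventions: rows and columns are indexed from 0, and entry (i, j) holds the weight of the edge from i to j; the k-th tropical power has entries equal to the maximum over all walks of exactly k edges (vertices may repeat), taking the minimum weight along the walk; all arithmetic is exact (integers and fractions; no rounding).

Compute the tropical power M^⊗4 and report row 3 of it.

M^⊗2:
  [97, 33, 33, 33]
  [82, 53, 77, 53]
  [70, 53, 58, 70]
  [42, 70, 52, 58]
M^⊗3:
  [97, 33, 33, 33]
  [82, 70, 53, 58]
  [70, 58, 70, 58]
  [70, 53, 58, 70]
M^⊗4:
  [97, 33, 33, 33]
  [82, 53, 58, 70]
  [70, 70, 58, 58]
  [70, 58, 70, 58]
Answer: row 3 of M^⊗4 = [70, 58, 70, 58]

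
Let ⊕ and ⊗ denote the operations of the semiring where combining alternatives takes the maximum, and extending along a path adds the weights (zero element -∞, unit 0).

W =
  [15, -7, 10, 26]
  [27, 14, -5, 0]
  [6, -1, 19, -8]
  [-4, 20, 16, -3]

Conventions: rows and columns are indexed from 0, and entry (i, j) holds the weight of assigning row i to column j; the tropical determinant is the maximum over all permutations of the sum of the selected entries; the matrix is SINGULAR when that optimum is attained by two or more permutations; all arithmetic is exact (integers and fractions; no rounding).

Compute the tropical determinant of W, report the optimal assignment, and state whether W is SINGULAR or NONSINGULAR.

σ = (0, 1, 2, 3): 15 + 14 + 19 + (-3) = 45
σ = (0, 1, 3, 2): 15 + 14 + (-8) + 16 = 37
σ = (0, 2, 1, 3): 15 + (-5) + (-1) + (-3) = 6
σ = (0, 2, 3, 1): 15 + (-5) + (-8) + 20 = 22
σ = (0, 3, 1, 2): 15 + 0 + (-1) + 16 = 30
σ = (0, 3, 2, 1): 15 + 0 + 19 + 20 = 54
σ = (1, 0, 2, 3): (-7) + 27 + 19 + (-3) = 36
σ = (1, 0, 3, 2): (-7) + 27 + (-8) + 16 = 28
σ = (1, 2, 0, 3): (-7) + (-5) + 6 + (-3) = -9
σ = (1, 2, 3, 0): (-7) + (-5) + (-8) + (-4) = -24
σ = (1, 3, 0, 2): (-7) + 0 + 6 + 16 = 15
σ = (1, 3, 2, 0): (-7) + 0 + 19 + (-4) = 8
σ = (2, 0, 1, 3): 10 + 27 + (-1) + (-3) = 33
σ = (2, 0, 3, 1): 10 + 27 + (-8) + 20 = 49
σ = (2, 1, 0, 3): 10 + 14 + 6 + (-3) = 27
σ = (2, 1, 3, 0): 10 + 14 + (-8) + (-4) = 12
σ = (2, 3, 0, 1): 10 + 0 + 6 + 20 = 36
σ = (2, 3, 1, 0): 10 + 0 + (-1) + (-4) = 5
σ = (3, 0, 1, 2): 26 + 27 + (-1) + 16 = 68
σ = (3, 0, 2, 1): 26 + 27 + 19 + 20 = 92
σ = (3, 1, 0, 2): 26 + 14 + 6 + 16 = 62
σ = (3, 1, 2, 0): 26 + 14 + 19 + (-4) = 55
σ = (3, 2, 0, 1): 26 + (-5) + 6 + 20 = 47
σ = (3, 2, 1, 0): 26 + (-5) + (-1) + (-4) = 16
Optimal value attained by: σ = (3, 0, 2, 1).
Answer: det⊕(W) = 92; verdict: NONSINGULAR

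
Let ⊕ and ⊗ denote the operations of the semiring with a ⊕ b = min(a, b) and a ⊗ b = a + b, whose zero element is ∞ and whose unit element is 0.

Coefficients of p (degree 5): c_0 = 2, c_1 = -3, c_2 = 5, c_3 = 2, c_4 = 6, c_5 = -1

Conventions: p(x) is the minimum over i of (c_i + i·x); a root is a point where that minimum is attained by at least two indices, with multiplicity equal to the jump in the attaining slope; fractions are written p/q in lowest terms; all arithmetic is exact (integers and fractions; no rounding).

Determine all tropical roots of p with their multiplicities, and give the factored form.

hull edge (i=0, c=2) to (i=1, c=-3): slope -5, span 1
hull edge (i=1, c=-3) to (i=5, c=-1): slope 1/2, span 4
Factored form: p(x) = -1 ⊗ (x ⊕ (-1/2)) ⊗ (x ⊕ (-1/2)) ⊗ (x ⊕ (-1/2)) ⊗ (x ⊕ (-1/2)) ⊗ (x ⊕ 5)
Answer: roots = -1/2 (mult 4), 5 (mult 1)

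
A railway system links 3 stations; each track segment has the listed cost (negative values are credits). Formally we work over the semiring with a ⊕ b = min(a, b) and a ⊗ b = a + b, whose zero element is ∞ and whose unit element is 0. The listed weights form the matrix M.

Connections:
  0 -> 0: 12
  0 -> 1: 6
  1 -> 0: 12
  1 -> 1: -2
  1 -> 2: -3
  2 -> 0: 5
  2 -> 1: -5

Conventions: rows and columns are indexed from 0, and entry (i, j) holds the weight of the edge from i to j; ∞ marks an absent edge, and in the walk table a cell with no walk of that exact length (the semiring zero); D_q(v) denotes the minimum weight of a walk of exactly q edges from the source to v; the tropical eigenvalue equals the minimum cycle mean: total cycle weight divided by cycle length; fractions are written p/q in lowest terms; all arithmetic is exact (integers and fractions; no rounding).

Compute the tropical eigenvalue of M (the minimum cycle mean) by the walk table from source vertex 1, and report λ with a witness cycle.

q=0: [∞, 0, ∞]
q=1: [12, -2, -3]
q=2: [2, -8, -5]
q=3: [0, -10, -11]
Optimal cycle mean attained by: cycle 1->2->1, total (-3) + (-5), length 2.
Answer: λ = -4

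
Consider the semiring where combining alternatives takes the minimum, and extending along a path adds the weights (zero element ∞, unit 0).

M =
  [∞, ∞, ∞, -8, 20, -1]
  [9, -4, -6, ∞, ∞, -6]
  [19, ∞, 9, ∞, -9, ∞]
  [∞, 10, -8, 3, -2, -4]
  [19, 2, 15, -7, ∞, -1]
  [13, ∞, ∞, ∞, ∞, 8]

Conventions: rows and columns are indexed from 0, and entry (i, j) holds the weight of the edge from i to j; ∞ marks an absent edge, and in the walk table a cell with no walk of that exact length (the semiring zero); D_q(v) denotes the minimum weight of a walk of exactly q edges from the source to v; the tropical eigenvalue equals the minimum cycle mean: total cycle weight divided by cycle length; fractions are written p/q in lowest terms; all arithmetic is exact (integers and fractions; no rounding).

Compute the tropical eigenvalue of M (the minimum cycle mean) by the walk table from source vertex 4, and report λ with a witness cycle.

q=0: [∞, ∞, ∞, ∞, 0, ∞]
q=1: [19, 2, 15, -7, ∞, -1]
q=2: [11, -2, -15, -4, -9, -11]
q=3: [2, -7, -12, -16, -24, -10]
q=4: [-5, -22, -24, -31, -21, -25]
q=5: [-13, -26, -39, -28, -33, -35]
q=6: [-22, -31, -36, -40, -48, -34]
Optimal cycle mean attained by: cycle 2->4->3->2, total (-9) + (-7) + (-8), length 3.
Answer: λ = -8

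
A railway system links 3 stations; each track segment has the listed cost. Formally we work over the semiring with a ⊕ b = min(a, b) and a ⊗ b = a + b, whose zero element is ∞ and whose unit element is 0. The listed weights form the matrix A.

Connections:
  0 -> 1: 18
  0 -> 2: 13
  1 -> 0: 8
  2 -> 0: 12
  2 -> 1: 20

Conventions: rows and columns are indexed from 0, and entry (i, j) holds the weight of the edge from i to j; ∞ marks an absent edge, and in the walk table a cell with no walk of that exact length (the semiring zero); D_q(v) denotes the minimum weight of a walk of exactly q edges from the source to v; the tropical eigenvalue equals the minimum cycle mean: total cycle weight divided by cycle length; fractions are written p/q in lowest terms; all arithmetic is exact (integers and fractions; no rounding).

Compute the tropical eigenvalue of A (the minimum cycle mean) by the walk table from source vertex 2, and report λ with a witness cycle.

q=0: [∞, ∞, 0]
q=1: [12, 20, ∞]
q=2: [28, 30, 25]
q=3: [37, 45, 41]
Optimal cycle mean attained by: cycle 0->2->0, total 13 + 12, length 2.
Answer: λ = 25/2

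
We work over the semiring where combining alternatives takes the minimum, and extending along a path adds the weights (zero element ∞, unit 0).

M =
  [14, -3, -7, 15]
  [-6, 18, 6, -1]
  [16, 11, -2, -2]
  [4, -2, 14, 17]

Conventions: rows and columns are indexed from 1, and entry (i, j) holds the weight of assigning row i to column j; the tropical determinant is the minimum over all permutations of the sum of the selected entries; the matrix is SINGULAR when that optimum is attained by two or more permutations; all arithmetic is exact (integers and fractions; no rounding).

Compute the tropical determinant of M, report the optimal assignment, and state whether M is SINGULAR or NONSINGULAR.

σ = (1, 2, 3, 4): 14 + 18 + (-2) + 17 = 47
σ = (1, 2, 4, 3): 14 + 18 + (-2) + 14 = 44
σ = (1, 3, 2, 4): 14 + 6 + 11 + 17 = 48
σ = (1, 3, 4, 2): 14 + 6 + (-2) + (-2) = 16
σ = (1, 4, 2, 3): 14 + (-1) + 11 + 14 = 38
σ = (1, 4, 3, 2): 14 + (-1) + (-2) + (-2) = 9
σ = (2, 1, 3, 4): (-3) + (-6) + (-2) + 17 = 6
σ = (2, 1, 4, 3): (-3) + (-6) + (-2) + 14 = 3
σ = (2, 3, 1, 4): (-3) + 6 + 16 + 17 = 36
σ = (2, 3, 4, 1): (-3) + 6 + (-2) + 4 = 5
σ = (2, 4, 1, 3): (-3) + (-1) + 16 + 14 = 26
σ = (2, 4, 3, 1): (-3) + (-1) + (-2) + 4 = -2
σ = (3, 1, 2, 4): (-7) + (-6) + 11 + 17 = 15
σ = (3, 1, 4, 2): (-7) + (-6) + (-2) + (-2) = -17
σ = (3, 2, 1, 4): (-7) + 18 + 16 + 17 = 44
σ = (3, 2, 4, 1): (-7) + 18 + (-2) + 4 = 13
σ = (3, 4, 1, 2): (-7) + (-1) + 16 + (-2) = 6
σ = (3, 4, 2, 1): (-7) + (-1) + 11 + 4 = 7
σ = (4, 1, 2, 3): 15 + (-6) + 11 + 14 = 34
σ = (4, 1, 3, 2): 15 + (-6) + (-2) + (-2) = 5
σ = (4, 2, 1, 3): 15 + 18 + 16 + 14 = 63
σ = (4, 2, 3, 1): 15 + 18 + (-2) + 4 = 35
σ = (4, 3, 1, 2): 15 + 6 + 16 + (-2) = 35
σ = (4, 3, 2, 1): 15 + 6 + 11 + 4 = 36
Optimal value attained by: σ = (3, 1, 4, 2).
Answer: det⊕(M) = -17; verdict: NONSINGULAR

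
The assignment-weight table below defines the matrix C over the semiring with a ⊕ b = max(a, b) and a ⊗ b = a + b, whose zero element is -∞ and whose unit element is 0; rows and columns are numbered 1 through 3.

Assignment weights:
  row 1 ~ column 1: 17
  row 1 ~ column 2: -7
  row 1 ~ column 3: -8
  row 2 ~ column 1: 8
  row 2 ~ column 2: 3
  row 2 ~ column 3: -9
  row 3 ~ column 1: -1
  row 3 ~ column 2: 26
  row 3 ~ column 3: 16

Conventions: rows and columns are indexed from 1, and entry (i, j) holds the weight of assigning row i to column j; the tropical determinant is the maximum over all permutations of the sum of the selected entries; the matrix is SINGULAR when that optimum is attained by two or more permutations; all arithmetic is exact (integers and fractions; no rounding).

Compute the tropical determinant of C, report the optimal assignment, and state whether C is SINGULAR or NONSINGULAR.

σ = (1, 2, 3): 17 + 3 + 16 = 36
σ = (1, 3, 2): 17 + (-9) + 26 = 34
σ = (2, 1, 3): (-7) + 8 + 16 = 17
σ = (2, 3, 1): (-7) + (-9) + (-1) = -17
σ = (3, 1, 2): (-8) + 8 + 26 = 26
σ = (3, 2, 1): (-8) + 3 + (-1) = -6
Optimal value attained by: σ = (1, 2, 3).
Answer: det⊕(C) = 36; verdict: NONSINGULAR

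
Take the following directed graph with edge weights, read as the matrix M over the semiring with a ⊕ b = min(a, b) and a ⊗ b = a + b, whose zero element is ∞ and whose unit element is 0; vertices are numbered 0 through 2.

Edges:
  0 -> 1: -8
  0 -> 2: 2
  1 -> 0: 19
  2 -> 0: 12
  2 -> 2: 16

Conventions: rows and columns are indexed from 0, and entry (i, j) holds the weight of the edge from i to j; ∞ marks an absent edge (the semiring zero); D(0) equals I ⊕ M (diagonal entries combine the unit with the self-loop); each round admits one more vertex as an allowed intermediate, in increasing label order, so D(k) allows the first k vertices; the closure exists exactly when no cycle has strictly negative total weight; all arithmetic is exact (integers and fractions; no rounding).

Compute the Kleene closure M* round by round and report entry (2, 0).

D(0):
  [0, -8, 2]
  [19, 0, ∞]
  [12, ∞, 0]
D(1):
  [0, -8, 2]
  [19, 0, 21]
  [12, 4, 0]
D(2):
  [0, -8, 2]
  [19, 0, 21]
  [12, 4, 0]
D(3):
  [0, -8, 2]
  [19, 0, 21]
  [12, 4, 0]
Answer: M*[2][0] = 12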